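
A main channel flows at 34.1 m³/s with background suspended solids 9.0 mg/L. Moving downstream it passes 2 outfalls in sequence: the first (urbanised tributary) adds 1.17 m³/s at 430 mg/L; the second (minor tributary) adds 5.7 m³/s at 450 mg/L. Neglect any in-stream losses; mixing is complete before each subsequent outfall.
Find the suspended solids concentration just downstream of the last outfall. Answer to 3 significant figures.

After outfall 1: Q = 34.10 + 1.170 = 35.27 m³/s; C = (34.10·9.000 + 1.170·430.0)/35.27 = 22.97 mg/L.
After outfall 2: Q = 35.27 + 5.700 = 40.97 m³/s; C = (35.27·22.97 + 5.700·450.0)/40.97 = 82.38 mg/L.

82.4 mg/L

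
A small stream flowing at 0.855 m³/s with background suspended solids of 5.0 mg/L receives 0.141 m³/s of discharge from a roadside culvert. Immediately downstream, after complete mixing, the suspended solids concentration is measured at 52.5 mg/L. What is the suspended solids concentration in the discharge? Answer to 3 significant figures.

Mass balance: 0.8550·5.000 + 0.1410·Cₑ = 0.9960·52.50
→ Cₑ = (0.9960·52.50 − 0.8550·5.000) / 0.1410 = 340.5 mg/L.

341 mg/L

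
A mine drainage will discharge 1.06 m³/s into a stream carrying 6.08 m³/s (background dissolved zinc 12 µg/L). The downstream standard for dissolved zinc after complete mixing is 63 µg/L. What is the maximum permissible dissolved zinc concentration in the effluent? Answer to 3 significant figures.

356 µg/L

At the limit, (Qr·Cr + Qe·Cₑ)/(Qr + Qe) = 63:
Cₑ = (7.140·63 − 6.080·12.00) / 1.060 = 355.5 µg/L.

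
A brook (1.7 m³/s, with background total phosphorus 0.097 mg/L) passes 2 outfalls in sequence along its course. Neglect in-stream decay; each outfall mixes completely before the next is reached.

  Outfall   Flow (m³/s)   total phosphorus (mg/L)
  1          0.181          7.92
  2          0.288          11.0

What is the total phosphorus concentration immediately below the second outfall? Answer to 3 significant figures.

2.20 mg/L

Outfall 1: combined Q = 1.881 m³/s; C = (1.700·0.09700 + 0.1810·7.920)/1.881 = 0.8498 mg/L.
Outfall 2: combined Q = 2.169 m³/s; C = (1.881·0.8498 + 0.2880·11.00)/2.169 = 2.198 mg/L.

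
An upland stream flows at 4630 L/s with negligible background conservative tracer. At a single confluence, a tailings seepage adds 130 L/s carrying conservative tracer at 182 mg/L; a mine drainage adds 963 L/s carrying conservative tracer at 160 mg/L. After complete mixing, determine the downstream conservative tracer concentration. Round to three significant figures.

Conservation of mass: C = (4630·0 + 130.0·182.0 + 963.0·160.0) / 5723 = 177700/5723 = 31.06 mg/L.

31.1 mg/L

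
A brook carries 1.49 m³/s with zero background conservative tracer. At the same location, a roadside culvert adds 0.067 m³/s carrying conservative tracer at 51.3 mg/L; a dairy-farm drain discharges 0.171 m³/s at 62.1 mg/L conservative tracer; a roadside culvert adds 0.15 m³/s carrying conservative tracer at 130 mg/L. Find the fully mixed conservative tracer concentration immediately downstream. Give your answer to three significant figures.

Mass balance: C = (1.490·0 + 0.06700·51.30 + 0.1710·62.10 + 0.1500·130.0) / 1.878 = 33.56/1.878 = 17.87 mg/L.

17.9 mg/L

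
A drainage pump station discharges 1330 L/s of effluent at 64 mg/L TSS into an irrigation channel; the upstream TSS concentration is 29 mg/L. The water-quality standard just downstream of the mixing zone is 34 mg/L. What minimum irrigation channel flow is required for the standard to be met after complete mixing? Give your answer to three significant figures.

7980 L/s

Set C_mix = 34: (Q·29.00 + 1330·64.00) / (Q + 1330) = 34
→ Q = 1330·(64.00 − 34)/(34 − 29.00) = 7980 L/s.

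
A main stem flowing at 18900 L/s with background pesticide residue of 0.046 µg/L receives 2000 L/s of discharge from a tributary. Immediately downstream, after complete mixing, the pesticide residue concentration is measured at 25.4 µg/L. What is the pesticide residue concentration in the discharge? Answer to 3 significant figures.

265 µg/L

Mass balance: 18900·0.04600 + 2000·Cₑ = 20900·25.40
→ Cₑ = (20900·25.40 − 18900·0.04600) / 2000 = 265.0 µg/L.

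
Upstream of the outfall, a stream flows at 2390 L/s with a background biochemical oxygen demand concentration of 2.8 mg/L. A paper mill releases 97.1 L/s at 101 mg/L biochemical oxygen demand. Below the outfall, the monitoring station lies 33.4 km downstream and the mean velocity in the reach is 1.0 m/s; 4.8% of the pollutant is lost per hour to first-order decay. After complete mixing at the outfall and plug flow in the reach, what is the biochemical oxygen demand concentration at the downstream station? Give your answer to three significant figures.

Mixed concentration C = ΣQC/ΣQ = (2390·2.800 + 97.10·101.0) / 2487 = 16500/2487 = 6.634 mg/L.
Travel time t = 33.4·1000 / 1.0 = 33400 s = 9.278 h.
4.8%/h lost → k = −ln(1 − 0.048) = 0.04919 h⁻¹.
Decay over the reach: 6.634·exp(−kt) = 6.634·0.6336 = 4.203 mg/L.

4.20 mg/L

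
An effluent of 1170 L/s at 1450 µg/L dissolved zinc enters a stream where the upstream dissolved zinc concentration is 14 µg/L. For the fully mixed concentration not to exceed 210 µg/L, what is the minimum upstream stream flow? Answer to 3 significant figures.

7400 L/s

Set C_mix = 210: (Q·14.00 + 1170·1450) / (Q + 1170) = 210
→ Q = 1170·(1450 − 210)/(210 − 14.00) = 7402 L/s.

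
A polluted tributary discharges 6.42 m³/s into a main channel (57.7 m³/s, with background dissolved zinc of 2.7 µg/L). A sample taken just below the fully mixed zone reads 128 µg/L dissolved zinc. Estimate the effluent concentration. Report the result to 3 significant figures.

1250 µg/L

Mass balance: 57.70·2.700 + 6.420·Cₑ = 64.12·128.0
→ Cₑ = (64.12·128.0 − 57.70·2.700) / 6.420 = 1254 µg/L.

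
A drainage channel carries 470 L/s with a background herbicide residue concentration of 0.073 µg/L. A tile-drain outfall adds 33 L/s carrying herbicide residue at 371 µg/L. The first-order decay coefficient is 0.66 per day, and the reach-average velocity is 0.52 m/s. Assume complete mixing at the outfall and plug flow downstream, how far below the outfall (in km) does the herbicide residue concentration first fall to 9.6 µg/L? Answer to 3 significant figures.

63.5 km

Mass balance: C = (470.0·0.07300 + 33.00·371.0) / 503.0 = 12280/503.0 = 24.41 µg/L.
Set 24.41·exp(−k·t) = 9.6 → t = ln(24.41/9.6)/k = 122200 s = 33.93 h.
Distance = v·t = 0.52·122200 = 63520 m = 63.52 km.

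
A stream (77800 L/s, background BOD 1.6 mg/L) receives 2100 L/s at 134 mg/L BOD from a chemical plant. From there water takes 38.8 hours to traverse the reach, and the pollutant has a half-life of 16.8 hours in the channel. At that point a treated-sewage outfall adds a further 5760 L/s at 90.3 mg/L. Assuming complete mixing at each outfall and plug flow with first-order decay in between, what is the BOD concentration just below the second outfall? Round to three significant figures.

7.03 mg/L

After mixing, C = (77800·1.600 + 2100·134.0) / 79900 = 405900/79900 = 5.080 mg/L; combined flow 79900 L/s.
Half-life 16.8 h → k = ln 2 / 16.8 = 0.04126 h⁻¹ = 0.9902 d⁻¹.
Decay over the reach: 5.080·exp(−kt) = 5.080·0.2017 = 1.025 mg/L.
At the second outfall, C = (79900·1.025 + 5760·90.30) / (79900 + 5760) = 7.028 mg/L.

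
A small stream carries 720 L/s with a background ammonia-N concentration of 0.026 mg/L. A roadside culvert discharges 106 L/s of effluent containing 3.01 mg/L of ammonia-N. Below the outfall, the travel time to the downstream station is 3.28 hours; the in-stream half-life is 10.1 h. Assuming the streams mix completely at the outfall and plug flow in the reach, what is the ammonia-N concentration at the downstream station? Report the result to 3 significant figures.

After mixing, C = (720.0·0.02600 + 106.0·3.010) / 826.0 = 337.8/826.0 = 0.4089 mg/L.
Half-life 10.1 h → k = ln 2 / 10.1 = 0.06863 h⁻¹ = 1.647 d⁻¹.
First-order decay: C = 0.4089·exp(−k·t) = 0.4089·0.7984 = 0.3265 mg/L.

0.327 mg/L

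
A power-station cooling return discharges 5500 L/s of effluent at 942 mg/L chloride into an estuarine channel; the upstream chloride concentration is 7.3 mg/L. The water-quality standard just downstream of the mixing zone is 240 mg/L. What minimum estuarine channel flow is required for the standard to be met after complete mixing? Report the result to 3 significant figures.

Set C_mix = 240: (Q·7.300 + 5500·942.0) / (Q + 5500) = 240
→ Q = 5500·(942.0 − 240)/(240 − 7.300) = 16590 L/s.

16600 L/s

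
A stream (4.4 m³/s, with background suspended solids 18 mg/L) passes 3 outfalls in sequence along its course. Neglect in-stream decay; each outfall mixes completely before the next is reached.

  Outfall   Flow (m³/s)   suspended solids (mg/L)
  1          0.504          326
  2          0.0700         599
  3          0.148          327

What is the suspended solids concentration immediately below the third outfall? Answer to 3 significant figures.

65.2 mg/L

After outfall 1: Q = 4.400 + 0.5040 = 4.904 m³/s; C = (4.400·18.00 + 0.5040·326.0)/4.904 = 49.65 mg/L.
After outfall 2: Q = 4.904 + 0.07000 = 4.974 m³/s; C = (4.904·49.65 + 0.07000·599.0)/4.974 = 57.39 mg/L.
After outfall 3: Q = 4.974 + 0.1480 = 5.122 m³/s; C = (4.974·57.39 + 0.1480·327.0)/5.122 = 65.18 mg/L.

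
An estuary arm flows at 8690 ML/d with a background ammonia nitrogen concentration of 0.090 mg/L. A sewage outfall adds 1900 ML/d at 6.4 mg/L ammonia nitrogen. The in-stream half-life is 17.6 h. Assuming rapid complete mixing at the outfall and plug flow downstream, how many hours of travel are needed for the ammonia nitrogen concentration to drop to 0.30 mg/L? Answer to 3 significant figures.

Mixed concentration C = ΣQC/ΣQ = (8690·0.09000 + 1900·6.400) / 10590 = 12940/10590 = 1.222 mg/L.
Half-life 17.6 h → k = ln 2 / 17.6 = 0.03938 h⁻¹ = 0.9452 d⁻¹.
1.222·exp(−k·t) = 0.30 → t = ln(1.222/0.30)/k = 128400 s = 35.66 h.

35.7 h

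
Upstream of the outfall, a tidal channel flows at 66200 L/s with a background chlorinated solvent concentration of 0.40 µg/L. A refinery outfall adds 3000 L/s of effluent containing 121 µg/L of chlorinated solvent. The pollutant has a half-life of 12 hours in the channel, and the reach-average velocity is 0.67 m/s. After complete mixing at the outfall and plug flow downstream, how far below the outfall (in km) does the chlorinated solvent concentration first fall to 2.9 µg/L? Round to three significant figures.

Mass balance: C = (66200·0.4000 + 3000·121.0) / 69200 = 389500/69200 = 5.628 µg/L.
Half-life 12 h → k = ln 2 / 12 = 0.05776 h⁻¹ = 1.386 d⁻¹.
Set 5.628·exp(−k·t) = 2.9 → t = ln(5.628/2.9)/k = 41330 s = 11.48 h.
Distance = v·t = 0.67·41330 = 27690 m = 27.69 km.

27.7 km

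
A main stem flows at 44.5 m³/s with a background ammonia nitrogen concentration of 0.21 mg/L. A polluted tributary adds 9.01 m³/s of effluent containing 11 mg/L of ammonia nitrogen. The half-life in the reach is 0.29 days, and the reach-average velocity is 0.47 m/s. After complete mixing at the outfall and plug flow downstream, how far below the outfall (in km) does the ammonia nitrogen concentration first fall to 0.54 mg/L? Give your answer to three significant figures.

Flow-weighted average: C = (44.50·0.2100 + 9.010·11.00) / 53.51 = 108.5/53.51 = 2.027 mg/L.
Half-life 0.29 d → k = ln 2 / 0.29 = 2.390 d⁻¹.
Set 2.027·exp(−k·t) = 0.54 → t = ln(2.027/0.54)/k = 47810 s = 13.28 h.
Distance = v·t = 0.47·47810 = 22470 m = 22.47 km.

22.5 km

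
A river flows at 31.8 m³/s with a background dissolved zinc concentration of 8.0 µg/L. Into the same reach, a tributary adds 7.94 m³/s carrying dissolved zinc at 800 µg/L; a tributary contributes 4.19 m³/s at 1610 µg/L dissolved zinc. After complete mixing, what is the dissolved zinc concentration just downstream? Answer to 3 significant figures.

304 µg/L

After mixing, C = (31.80·8.000 + 7.940·800.0 + 4.190·1610) / 43.93 = 13350/43.93 = 303.9 µg/L.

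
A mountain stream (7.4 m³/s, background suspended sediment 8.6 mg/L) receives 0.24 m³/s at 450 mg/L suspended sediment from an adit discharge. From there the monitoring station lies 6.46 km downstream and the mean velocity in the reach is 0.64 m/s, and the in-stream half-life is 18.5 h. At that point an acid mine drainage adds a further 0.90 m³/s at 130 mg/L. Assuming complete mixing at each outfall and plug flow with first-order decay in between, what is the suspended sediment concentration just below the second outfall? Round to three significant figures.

31.8 mg/L

Conservation of mass: C = (7.400·8.600 + 0.2400·450.0) / 7.640 = 171.6/7.640 = 22.47 mg/L; combined flow 7.640 m³/s.
Travel time t = 6.46·1000 / 0.64 = 10090 s = 2.804 h.
Half-life 18.5 h → k = ln 2 / 18.5 = 0.03747 h⁻¹ = 0.8992 d⁻¹.
First-order decay: C = 22.47·exp(−k·t) = 22.47·0.9003 = 20.23 mg/L.
Second outfall: C = (7.640·20.23 + 0.9000·130.0)/8.540 = 31.79 mg/L.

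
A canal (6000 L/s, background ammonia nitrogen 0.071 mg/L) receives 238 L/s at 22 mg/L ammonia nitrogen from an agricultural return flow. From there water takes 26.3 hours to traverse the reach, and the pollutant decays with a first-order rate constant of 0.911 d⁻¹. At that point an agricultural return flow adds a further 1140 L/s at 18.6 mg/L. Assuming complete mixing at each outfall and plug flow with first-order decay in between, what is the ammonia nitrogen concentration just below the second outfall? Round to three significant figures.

3.16 mg/L

Mass balance: C = (6000·0.07100 + 238.0·22.00) / 6238 = 5662/6238 = 0.9077 mg/L; combined flow 6238 L/s.
Decay over the reach: 0.9077·exp(−kt) = 0.9077·0.3685 = 0.3345 mg/L.
Second outfall: C = (6238·0.3345 + 1140·18.60)/7378 = 3.157 mg/L.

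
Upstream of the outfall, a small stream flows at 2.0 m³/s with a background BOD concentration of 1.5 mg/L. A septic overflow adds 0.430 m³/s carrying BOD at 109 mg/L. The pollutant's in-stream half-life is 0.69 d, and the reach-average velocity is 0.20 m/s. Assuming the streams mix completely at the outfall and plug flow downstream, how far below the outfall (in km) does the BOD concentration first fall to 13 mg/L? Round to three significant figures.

7.85 km

Conservation of mass: C = (2.000·1.500 + 0.4300·109.0) / 2.430 = 49.87/2.430 = 20.52 mg/L.
Half-life 0.69 d → k = ln 2 / 0.69 = 1.005 d⁻¹.
Set 20.52·exp(−k·t) = 13 → t = ln(20.52/13)/k = 39270 s = 10.91 h.
Distance = v·t = 0.20·39270 = 7854 m = 7.854 km.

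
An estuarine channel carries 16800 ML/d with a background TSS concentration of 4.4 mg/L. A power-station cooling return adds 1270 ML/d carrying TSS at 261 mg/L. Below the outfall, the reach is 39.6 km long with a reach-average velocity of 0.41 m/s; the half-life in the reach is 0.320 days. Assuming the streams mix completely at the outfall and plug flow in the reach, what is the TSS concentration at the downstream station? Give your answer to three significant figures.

1.99 mg/L

Mass balance: C = (16800·4.400 + 1270·261.0) / 18070 = 405400/18070 = 22.43 mg/L.
Travel time t = 39.6·1000 / 0.41 = 96590 s = 26.83 h.
Half-life 0.320 d → k = ln 2 / 0.320 = 2.166 d⁻¹.
Applying C = C₀e^(−kt): 22.43 × 0.08879 = 1.992 mg/L.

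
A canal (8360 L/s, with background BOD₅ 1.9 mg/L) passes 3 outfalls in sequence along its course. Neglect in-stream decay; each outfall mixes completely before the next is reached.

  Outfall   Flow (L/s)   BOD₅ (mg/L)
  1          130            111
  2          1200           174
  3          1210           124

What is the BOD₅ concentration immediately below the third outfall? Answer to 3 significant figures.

35.7 mg/L

Below outfall 1: Q → 8490 L/s, C = (8360·1.900 + 130.0·111.0)/8490 = 3.571 mg/L.
Below outfall 2: Q → 9690 L/s, C = (8490·3.571 + 1200·174.0)/9690 = 24.68 mg/L.
Below outfall 3: Q → 10900 L/s, C = (9690·24.68 + 1210·124.0)/10900 = 35.70 mg/L.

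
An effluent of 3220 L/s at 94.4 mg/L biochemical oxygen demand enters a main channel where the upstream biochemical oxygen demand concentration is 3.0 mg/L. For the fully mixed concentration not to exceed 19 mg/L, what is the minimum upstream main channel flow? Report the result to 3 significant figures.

Set C_mix = 19: (Q·3.000 + 3220·94.40) / (Q + 3220) = 19
→ Q = 3220·(94.40 − 19)/(19 − 3.000) = 15170 L/s.

15200 L/s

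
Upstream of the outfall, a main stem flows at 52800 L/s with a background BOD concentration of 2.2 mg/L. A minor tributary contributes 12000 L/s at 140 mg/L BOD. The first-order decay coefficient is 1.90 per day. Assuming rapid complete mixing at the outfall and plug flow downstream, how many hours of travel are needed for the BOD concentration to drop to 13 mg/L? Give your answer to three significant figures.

9.56 h

Mixed concentration C = ΣQC/ΣQ = (52800·2.200 + 12000·140.0) / 64800 = 1796000/64800 = 27.72 mg/L.
27.72·exp(−k·t) = 13 → t = ln(27.72/13)/k = 34430 s = 9.564 h.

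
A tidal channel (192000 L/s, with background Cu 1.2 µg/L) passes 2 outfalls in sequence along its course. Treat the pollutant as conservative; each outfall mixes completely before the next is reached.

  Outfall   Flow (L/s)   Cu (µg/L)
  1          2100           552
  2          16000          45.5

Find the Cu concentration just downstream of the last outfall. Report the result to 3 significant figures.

After outfall 1: Q = 192000 + 2100 = 194100 L/s; C = (192000·1.200 + 2100·552.0)/194100 = 7.159 µg/L.
After outfall 2: Q = 194100 + 16000 = 210100 L/s; C = (194100·7.159 + 16000·45.50)/210100 = 10.08 µg/L.

10.1 µg/L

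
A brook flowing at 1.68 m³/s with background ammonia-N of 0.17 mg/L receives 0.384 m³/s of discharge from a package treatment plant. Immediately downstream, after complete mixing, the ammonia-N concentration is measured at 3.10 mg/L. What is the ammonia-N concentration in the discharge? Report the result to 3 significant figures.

Mass balance: 1.680·0.1700 + 0.3840·Cₑ = 2.064·3.100
→ Cₑ = (2.064·3.100 − 1.680·0.1700) / 0.3840 = 15.92 mg/L.

15.9 mg/L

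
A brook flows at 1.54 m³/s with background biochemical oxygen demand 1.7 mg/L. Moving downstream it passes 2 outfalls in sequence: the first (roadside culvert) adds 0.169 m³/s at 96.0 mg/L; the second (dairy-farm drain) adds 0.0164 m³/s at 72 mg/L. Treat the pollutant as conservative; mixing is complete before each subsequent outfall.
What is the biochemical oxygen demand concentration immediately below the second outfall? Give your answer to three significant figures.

11.6 mg/L

Outfall 1: combined Q = 1.709 m³/s; C = (1.540·1.700 + 0.1690·96.00)/1.709 = 11.03 mg/L.
Outfall 2: combined Q = 1.725 m³/s; C = (1.709·11.03 + 0.01640·72.00)/1.725 = 11.60 mg/L.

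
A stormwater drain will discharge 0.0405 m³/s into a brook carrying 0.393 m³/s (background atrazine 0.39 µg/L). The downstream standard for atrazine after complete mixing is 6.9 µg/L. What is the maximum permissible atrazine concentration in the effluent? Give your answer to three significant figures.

At the limit, (Qr·Cr + Qe·Cₑ)/(Qr + Qe) = 6.9:
Cₑ = (0.4335·6.9 − 0.3930·0.3900) / 0.04050 = 70.07 µg/L.

70.1 µg/L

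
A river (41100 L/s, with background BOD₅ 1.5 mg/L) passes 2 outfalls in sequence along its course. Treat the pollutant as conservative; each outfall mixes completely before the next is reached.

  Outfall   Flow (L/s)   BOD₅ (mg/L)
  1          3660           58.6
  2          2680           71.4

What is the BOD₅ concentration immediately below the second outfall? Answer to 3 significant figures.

Outfall 1: combined Q = 44760 L/s; C = (41100·1.500 + 3660·58.60)/44760 = 6.169 mg/L.
Outfall 2: combined Q = 47440 L/s; C = (44760·6.169 + 2680·71.40)/47440 = 9.854 mg/L.

9.85 mg/L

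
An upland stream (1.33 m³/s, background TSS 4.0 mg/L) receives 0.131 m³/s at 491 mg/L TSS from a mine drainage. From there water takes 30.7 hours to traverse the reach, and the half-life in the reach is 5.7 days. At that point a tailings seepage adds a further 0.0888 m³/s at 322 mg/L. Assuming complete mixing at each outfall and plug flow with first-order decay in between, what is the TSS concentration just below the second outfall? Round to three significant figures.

Mixed concentration C = ΣQC/ΣQ = (1.330·4.000 + 0.1310·491.0) / 1.461 = 69.64/1.461 = 47.67 mg/L; combined flow 1.461 m³/s.
Half-life 5.7 d → k = ln 2 / 5.7 = 0.1216 d⁻¹.
Decay over the reach: 47.67·exp(−kt) = 47.67·0.8559 = 40.80 mg/L.
Second outfall: C = (1.461·40.80 + 0.08880·322.0)/1.550 = 56.91 mg/L.

56.9 mg/L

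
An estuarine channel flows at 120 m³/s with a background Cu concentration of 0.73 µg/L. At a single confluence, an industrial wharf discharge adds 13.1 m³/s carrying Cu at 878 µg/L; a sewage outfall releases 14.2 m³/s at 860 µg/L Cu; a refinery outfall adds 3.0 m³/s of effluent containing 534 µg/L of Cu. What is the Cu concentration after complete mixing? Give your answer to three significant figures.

169 µg/L

Conservation of mass: C = (120.0·0.7300 + 13.10·878.0 + 14.20·860.0 + 3.000·534.0) / 150.3 = 25400/150.3 = 169.0 µg/L.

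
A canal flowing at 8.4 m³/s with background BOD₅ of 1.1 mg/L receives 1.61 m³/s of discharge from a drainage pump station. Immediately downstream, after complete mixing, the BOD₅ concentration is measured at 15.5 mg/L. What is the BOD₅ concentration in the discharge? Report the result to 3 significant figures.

90.6 mg/L

Mass balance: 8.400·1.100 + 1.610·Cₑ = 10.01·15.50
→ Cₑ = (10.01·15.50 − 8.400·1.100) / 1.610 = 90.63 mg/L.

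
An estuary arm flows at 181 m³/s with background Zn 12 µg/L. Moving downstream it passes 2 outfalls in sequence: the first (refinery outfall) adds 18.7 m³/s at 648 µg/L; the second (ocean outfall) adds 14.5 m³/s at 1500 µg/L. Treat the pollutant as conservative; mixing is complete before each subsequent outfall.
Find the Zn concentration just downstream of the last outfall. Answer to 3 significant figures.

Below outfall 1: Q → 199.7 m³/s, C = (181.0·12.00 + 18.70·648.0)/199.7 = 71.56 µg/L.
Below outfall 2: Q → 214.2 m³/s, C = (199.7·71.56 + 14.50·1500)/214.2 = 168.3 µg/L.

168 µg/L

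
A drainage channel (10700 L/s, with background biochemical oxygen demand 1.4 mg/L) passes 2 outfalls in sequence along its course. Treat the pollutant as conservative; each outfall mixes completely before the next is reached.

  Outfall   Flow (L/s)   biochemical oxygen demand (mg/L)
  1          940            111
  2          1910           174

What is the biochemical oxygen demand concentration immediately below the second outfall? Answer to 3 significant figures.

Below outfall 1: Q → 11640 L/s, C = (10700·1.400 + 940.0·111.0)/11640 = 10.25 mg/L.
Below outfall 2: Q → 13550 L/s, C = (11640·10.25 + 1910·174.0)/13550 = 33.33 mg/L.

33.3 mg/L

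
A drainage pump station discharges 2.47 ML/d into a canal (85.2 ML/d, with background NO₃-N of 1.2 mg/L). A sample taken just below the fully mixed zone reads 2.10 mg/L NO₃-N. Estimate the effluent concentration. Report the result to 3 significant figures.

Mass balance: 85.20·1.200 + 2.470·Cₑ = 87.67·2.100
→ Cₑ = (87.67·2.100 − 85.20·1.200) / 2.470 = 33.14 mg/L.

33.1 mg/L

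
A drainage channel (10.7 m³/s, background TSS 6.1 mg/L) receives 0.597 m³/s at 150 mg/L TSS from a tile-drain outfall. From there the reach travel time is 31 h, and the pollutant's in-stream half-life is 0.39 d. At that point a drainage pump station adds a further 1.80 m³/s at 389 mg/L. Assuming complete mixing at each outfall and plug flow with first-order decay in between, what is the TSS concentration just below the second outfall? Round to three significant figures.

Mixed concentration C = ΣQC/ΣQ = (10.70·6.100 + 0.5970·150.0) / 11.30 = 154.8/11.30 = 13.70 mg/L; combined flow 11.30 m³/s.
Half-life 0.39 d → k = ln 2 / 0.39 = 1.777 d⁻¹.
After decay, C = 13.70 × e^(−kt) = 13.70 × 0.1007 = 1.380 mg/L.
Second outfall: C = (11.30·1.380 + 1.800·389.0)/13.10 = 54.65 mg/L.

54.7 mg/L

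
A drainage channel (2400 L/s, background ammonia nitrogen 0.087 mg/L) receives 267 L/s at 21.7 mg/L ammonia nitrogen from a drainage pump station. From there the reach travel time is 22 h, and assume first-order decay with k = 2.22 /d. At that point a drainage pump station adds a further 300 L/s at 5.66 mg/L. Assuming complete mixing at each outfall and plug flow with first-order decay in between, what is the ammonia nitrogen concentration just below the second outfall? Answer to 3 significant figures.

0.837 mg/L

Flow-weighted average: C = (2400·0.08700 + 267.0·21.70) / 2667 = 6003/2667 = 2.251 mg/L; combined flow 2667 L/s.
After decay, C = 2.251 × e^(−kt) = 2.251 × 0.1307 = 0.2941 mg/L.
Second outfall: C = (2667·0.2941 + 300.0·5.660)/2967 = 0.8367 mg/L.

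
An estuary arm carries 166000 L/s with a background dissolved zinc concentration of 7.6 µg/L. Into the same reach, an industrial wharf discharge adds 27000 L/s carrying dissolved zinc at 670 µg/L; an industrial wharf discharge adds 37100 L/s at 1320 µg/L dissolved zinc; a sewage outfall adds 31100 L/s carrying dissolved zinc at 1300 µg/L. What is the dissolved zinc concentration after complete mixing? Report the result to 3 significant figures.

416 µg/L

After mixing, C = (166000·7.600 + 27000·670.0 + 37100·1320 + 31100·1300) / 261200 = 108800000/261200 = 416.4 µg/L.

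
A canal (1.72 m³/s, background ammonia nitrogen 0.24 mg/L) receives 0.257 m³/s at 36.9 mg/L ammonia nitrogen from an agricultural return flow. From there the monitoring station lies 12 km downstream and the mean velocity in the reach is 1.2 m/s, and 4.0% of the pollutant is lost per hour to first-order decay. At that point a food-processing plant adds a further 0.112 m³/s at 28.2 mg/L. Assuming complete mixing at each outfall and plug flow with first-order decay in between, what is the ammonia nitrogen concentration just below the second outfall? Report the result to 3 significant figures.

Mass balance: C = (1.720·0.2400 + 0.2570·36.90) / 1.977 = 9.896/1.977 = 5.006 mg/L; combined flow 1.977 m³/s.
Travel time t = 12·1000 / 1.2 = 10000 s = 2.778 h.
4.0%/h lost → k = −ln(1 − 0.04) = 0.04082 h⁻¹.
Decay over the reach: 5.006·exp(−kt) = 5.006·0.8928 = 4.469 mg/L.
Second outfall: C = (1.977·4.469 + 0.1120·28.20)/2.089 = 5.741 mg/L.

5.74 mg/L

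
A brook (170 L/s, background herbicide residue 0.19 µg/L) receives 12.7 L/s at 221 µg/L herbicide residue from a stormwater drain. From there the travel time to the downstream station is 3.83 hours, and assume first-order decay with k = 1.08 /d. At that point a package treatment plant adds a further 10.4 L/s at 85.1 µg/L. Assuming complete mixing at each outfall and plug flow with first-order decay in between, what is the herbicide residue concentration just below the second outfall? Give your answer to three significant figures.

17.0 µg/L

Mixed concentration C = ΣQC/ΣQ = (170.0·0.1900 + 12.70·221.0) / 182.7 = 2839/182.7 = 15.54 µg/L; combined flow 182.7 L/s.
After decay, C = 15.54 × e^(−kt) = 15.54 × 0.8417 = 13.08 µg/L.
At the second outfall, C = (182.7·13.08 + 10.40·85.10) / (182.7 + 10.40) = 16.96 µg/L.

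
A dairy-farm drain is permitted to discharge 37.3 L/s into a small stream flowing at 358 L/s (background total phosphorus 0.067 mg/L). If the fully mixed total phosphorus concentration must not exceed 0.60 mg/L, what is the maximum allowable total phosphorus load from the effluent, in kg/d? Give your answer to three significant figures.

Mass balance at the limit: 358.0·0.06700 + 37.30·Cₑ = 395.3·0.60 → Cₑ = 5.716 mg/L.
37.30 L/s = 0.03730 m³/s. Load = 0.03730 m³/s × 5.716 g/m³ × 86 400 s/d = 18.42 kg/d.

18.4 kg/d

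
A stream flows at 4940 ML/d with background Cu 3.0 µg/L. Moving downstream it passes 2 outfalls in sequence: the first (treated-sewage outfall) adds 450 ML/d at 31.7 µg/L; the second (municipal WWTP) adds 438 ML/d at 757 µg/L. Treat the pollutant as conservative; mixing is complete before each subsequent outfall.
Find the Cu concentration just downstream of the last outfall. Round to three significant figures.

61.9 µg/L

Below outfall 1: Q → 5390 ML/d, C = (4940·3.000 + 450.0·31.70)/5390 = 5.396 µg/L.
Below outfall 2: Q → 5828 ML/d, C = (5390·5.396 + 438.0·757.0)/5828 = 61.88 µg/L.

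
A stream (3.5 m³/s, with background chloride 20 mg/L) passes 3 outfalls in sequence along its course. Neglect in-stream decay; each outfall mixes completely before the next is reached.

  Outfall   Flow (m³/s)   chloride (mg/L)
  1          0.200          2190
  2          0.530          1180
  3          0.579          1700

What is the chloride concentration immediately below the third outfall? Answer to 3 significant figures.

440 mg/L

Below outfall 1: Q → 3.700 m³/s, C = (3.500·20.00 + 0.2000·2190)/3.700 = 137.3 mg/L.
Below outfall 2: Q → 4.230 m³/s, C = (3.700·137.3 + 0.5300·1180)/4.230 = 267.9 mg/L.
Below outfall 3: Q → 4.809 m³/s, C = (4.230·267.9 + 0.5790·1700)/4.809 = 440.4 mg/L.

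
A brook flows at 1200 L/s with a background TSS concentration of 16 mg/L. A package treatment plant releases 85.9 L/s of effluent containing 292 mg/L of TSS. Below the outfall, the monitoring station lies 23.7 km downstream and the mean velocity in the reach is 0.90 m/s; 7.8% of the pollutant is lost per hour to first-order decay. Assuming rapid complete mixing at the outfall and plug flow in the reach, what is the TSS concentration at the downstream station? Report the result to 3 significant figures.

Flow-weighted average: C = (1200·16.00 + 85.90·292.0) / 1286 = 44280/1286 = 34.44 mg/L.
Travel time t = 23.7·1000 / 0.90 = 26330 s = 7.315 h.
7.8%/h lost → k = −ln(1 − 0.078) = 0.08121 h⁻¹.
First-order decay: C = 34.44·exp(−k·t) = 34.44·0.5521 = 19.01 mg/L.

19.0 mg/L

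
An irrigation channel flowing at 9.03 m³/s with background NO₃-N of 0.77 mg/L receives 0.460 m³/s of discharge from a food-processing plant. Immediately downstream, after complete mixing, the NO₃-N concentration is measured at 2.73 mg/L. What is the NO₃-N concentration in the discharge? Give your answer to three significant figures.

Mass balance: 9.030·0.7700 + 0.4600·Cₑ = 9.490·2.730
→ Cₑ = (9.490·2.730 − 9.030·0.7700) / 0.4600 = 41.21 mg/L.

41.2 mg/L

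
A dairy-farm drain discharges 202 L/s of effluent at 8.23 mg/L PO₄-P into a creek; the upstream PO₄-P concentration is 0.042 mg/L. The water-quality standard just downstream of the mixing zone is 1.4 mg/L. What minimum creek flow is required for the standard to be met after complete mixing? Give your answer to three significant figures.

Set C_mix = 1.4: (Q·0.04200 + 202.0·8.230) / (Q + 202.0) = 1.4
→ Q = 202.0·(8.230 − 1.4)/(1.4 − 0.04200) = 1016 L/s.

1020 L/s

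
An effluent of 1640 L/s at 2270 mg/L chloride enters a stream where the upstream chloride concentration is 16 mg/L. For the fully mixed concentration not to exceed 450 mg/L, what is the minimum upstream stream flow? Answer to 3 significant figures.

Set C_mix = 450: (Q·16.00 + 1640·2270) / (Q + 1640) = 450
→ Q = 1640·(2270 − 450)/(450 − 16.00) = 6877 L/s.

6880 L/s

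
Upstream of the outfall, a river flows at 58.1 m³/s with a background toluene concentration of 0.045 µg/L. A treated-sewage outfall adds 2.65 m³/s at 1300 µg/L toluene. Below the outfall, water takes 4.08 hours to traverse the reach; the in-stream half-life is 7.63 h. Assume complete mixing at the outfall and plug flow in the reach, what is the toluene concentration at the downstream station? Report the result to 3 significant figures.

39.2 µg/L

After mixing, C = (58.10·0.04500 + 2.650·1300) / 60.75 = 3448/60.75 = 56.75 µg/L.
Half-life 7.63 h → k = ln 2 / 7.63 = 0.09084 h⁻¹ = 2.180 d⁻¹.
Applying C = C₀e^(−kt): 56.75 × 0.6903 = 39.17 µg/L.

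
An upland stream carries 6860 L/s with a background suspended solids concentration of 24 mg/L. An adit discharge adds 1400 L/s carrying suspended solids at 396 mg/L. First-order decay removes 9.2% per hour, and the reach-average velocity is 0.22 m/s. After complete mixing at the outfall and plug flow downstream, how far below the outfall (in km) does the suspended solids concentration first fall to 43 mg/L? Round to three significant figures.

After mixing, C = (6860·24.00 + 1400·396.0) / 8260 = 719000/8260 = 87.05 mg/L.
9.2%/h lost → k = −ln(1 − 0.092) = 0.09651 h⁻¹.
Set 87.05·exp(−k·t) = 43 → t = ln(87.05/43)/k = 26310 s = 7.308 h.
Distance = v·t = 0.22·26310 = 5788 m = 5.788 km.

5.79 km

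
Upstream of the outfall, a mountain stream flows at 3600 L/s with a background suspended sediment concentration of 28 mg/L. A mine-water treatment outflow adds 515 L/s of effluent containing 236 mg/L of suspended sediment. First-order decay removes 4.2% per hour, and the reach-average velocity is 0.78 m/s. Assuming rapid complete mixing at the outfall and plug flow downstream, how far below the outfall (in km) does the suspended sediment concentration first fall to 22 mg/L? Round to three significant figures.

58.8 km

After mixing, C = (3600·28.00 + 515.0·236.0) / 4115 = 222300/4115 = 54.03 mg/L.
4.2%/h lost → k = −ln(1 − 0.042) = 0.04291 h⁻¹.
Set 54.03·exp(−k·t) = 22 → t = ln(54.03/22)/k = 75390 s = 20.94 h.
Distance = v·t = 0.78·75390 = 58800 m = 58.80 km.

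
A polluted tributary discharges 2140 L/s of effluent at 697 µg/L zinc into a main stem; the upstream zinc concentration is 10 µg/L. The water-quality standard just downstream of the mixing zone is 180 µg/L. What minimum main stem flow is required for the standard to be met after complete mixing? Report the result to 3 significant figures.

Set C_mix = 180: (Q·10.00 + 2140·697.0) / (Q + 2140) = 180
→ Q = 2140·(697.0 − 180)/(180 − 10.00) = 6508 L/s.

6510 L/s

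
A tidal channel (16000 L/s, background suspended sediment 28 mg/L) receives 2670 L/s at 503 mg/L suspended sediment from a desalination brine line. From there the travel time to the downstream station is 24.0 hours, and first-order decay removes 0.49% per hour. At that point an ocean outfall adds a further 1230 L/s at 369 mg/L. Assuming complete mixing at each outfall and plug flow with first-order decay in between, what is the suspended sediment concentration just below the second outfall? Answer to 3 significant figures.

Flow-weighted average: C = (16000·28.00 + 2670·503.0) / 18670 = 1791000/18670 = 95.93 mg/L; combined flow 18670 L/s.
0.49%/h lost → k = −ln(1 − 0.0049) = 0.004912 h⁻¹.
First-order decay: C = 95.93·exp(−k·t) = 95.93·0.8888 = 85.26 mg/L.
At the second outfall, C = (18670·85.26 + 1230·369.0) / (18670 + 1230) = 102.8 mg/L.

103 mg/L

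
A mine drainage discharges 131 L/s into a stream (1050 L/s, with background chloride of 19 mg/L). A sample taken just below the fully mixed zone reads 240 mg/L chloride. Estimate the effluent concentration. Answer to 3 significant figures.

Mass balance: 1050·19.00 + 131.0·Cₑ = 1181·240.0
→ Cₑ = (1181·240.0 − 1050·19.00) / 131.0 = 2011 mg/L.

2010 mg/L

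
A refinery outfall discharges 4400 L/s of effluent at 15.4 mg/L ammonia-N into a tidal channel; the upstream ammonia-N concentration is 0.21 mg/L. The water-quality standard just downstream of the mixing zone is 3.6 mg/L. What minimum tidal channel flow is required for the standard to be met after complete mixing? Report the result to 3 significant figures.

15300 L/s

Set C_mix = 3.6: (Q·0.2100 + 4400·15.40) / (Q + 4400) = 3.6
→ Q = 4400·(15.40 − 3.6)/(3.6 − 0.2100) = 15320 L/s.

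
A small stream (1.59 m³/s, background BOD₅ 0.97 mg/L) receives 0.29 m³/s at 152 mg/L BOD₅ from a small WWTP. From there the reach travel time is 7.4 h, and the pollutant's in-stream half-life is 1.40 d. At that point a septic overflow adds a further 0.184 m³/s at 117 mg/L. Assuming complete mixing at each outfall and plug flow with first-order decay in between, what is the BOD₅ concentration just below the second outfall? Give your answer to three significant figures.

Mass balance: C = (1.590·0.9700 + 0.2900·152.0) / 1.880 = 45.62/1.880 = 24.27 mg/L; combined flow 1.880 m³/s.
Half-life 1.40 d → k = ln 2 / 1.40 = 0.4951 d⁻¹.
Decay over the reach: 24.27·exp(−kt) = 24.27·0.8584 = 20.83 mg/L.
Second outfall: C = (1.880·20.83 + 0.1840·117.0)/2.064 = 29.40 mg/L.

29.4 mg/L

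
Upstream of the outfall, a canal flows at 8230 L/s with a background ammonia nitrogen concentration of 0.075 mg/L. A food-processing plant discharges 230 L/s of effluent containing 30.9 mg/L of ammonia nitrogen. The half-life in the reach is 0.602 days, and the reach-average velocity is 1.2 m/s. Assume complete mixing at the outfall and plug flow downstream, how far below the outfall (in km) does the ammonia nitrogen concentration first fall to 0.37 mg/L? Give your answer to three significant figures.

Mass balance: C = (8230·0.07500 + 230.0·30.90) / 8460 = 7724/8460 = 0.9130 mg/L.
Half-life 0.602 d → k = ln 2 / 0.602 = 1.151 d⁻¹.
Set 0.9130·exp(−k·t) = 0.37 → t = ln(0.9130/0.37)/k = 67780 s = 18.83 h.
Distance = v·t = 1.2·67780 = 81340 m = 81.34 km.

81.3 km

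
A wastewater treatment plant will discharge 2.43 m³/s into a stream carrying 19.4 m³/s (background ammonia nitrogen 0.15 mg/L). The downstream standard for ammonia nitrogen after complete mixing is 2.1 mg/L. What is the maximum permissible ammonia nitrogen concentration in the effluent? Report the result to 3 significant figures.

At the limit, (Qr·Cr + Qe·Cₑ)/(Qr + Qe) = 2.1:
Cₑ = (21.83·2.1 − 19.40·0.1500) / 2.430 = 17.67 mg/L.

17.7 mg/L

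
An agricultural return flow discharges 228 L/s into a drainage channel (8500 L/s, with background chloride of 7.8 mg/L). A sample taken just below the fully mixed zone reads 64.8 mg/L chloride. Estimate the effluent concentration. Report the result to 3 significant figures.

Mass balance: 8500·7.800 + 228.0·Cₑ = 8728·64.80
→ Cₑ = (8728·64.80 − 8500·7.800) / 228.0 = 2190 mg/L.

2190 mg/L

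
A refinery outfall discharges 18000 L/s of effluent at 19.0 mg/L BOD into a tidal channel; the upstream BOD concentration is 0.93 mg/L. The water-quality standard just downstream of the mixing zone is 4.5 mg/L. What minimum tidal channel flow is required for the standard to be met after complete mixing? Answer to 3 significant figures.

Set C_mix = 4.5: (Q·0.9300 + 18000·19.00) / (Q + 18000) = 4.5
→ Q = 18000·(19.00 − 4.5)/(4.5 − 0.9300) = 73110 L/s.

73100 L/s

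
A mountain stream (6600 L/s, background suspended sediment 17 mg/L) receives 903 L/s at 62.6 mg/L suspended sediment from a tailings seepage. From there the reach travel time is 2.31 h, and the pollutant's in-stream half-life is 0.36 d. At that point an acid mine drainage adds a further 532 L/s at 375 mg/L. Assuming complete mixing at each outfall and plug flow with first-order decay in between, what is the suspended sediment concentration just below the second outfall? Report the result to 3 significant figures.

42.3 mg/L

Flow-weighted average: C = (6600·17.00 + 903.0·62.60) / 7503 = 168700/7503 = 22.49 mg/L; combined flow 7503 L/s.
Half-life 0.36 d → k = ln 2 / 0.36 = 1.925 d⁻¹.
After decay, C = 22.49 × e^(−kt) = 22.49 × 0.8308 = 18.68 mg/L.
Second outfall: C = (7503·18.68 + 532.0·375.0)/8035 = 42.28 mg/L.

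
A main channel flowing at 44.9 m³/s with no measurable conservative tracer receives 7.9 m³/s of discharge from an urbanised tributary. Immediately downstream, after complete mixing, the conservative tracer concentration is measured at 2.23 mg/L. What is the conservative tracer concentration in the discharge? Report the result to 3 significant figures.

14.9 mg/L

Mass balance: 44.90·0 + 7.900·Cₑ = 52.80·2.230
→ Cₑ = (52.80·2.230 − 44.90·0) / 7.900 = 14.90 mg/L.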